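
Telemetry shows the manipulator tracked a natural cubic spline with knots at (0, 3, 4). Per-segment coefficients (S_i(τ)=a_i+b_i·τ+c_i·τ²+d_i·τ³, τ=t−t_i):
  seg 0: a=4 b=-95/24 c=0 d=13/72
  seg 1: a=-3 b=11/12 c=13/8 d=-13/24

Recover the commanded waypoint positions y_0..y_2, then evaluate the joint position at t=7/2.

y_0 = S_0(0) = a_0 = 4
y_1 = S_1(0) = a_1 = -3
y_2 = S_1(1) = -1
t_q=7/2 is in segment 1 (τ=1/2); S_1(τ)=-141/64

y_0=4 y_1=-3 y_2=-1
S(7/2) = -141/64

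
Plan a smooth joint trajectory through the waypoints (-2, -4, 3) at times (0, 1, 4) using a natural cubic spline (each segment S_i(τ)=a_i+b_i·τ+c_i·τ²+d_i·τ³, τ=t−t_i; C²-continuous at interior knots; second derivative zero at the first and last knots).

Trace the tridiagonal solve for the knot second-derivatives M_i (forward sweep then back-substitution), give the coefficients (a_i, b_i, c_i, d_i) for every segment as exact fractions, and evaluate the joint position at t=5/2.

Δ: Δ0=-2, Δ1=7/3
row 1: diag=8, rhs=26; c'=3/8, d'=13/4
back: M1=13/4
M: M0=0, M1=13/4, M2=0
seg 0: a=-2, c=M0/2=0, d=(M1−M0)/(6·1)=13/24, b=Δ0−h0·(2M0+M1)/6=-61/24
seg 1: a=-4, c=M1/2=13/8, d=(M2−M1)/(6·3)=-13/72, b=Δ1−h1·(2M1+M2)/6=-11/12
t_q=5/2 → seg 1, τ=3/2; S=-4+-11/12·τ+13/8·τ²+-13/72·τ³=-149/64

  seg 0: a=-2 b=-61/24 c=0 d=13/24
  seg 1: a=-4 b=-11/12 c=13/8 d=-13/72
S(5/2) = -149/64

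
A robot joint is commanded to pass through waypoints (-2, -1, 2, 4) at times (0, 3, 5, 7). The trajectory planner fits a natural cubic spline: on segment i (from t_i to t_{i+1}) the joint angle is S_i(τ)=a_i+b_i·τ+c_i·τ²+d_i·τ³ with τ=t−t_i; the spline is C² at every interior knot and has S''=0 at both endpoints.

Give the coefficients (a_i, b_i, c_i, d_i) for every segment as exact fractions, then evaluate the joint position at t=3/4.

  seg 0: a=-2 b=-17/228 c=0 d=31/684
  seg 1: a=-1 b=131/114 c=31/76 d=-53/456
  seg 2: a=2 b=79/57 c=-11/38 d=11/228
S(3/4) = -9907/4864

Δ: Δ0=1/3, Δ1=3/2, Δ2=1
row 1: diag=10, rhs=7; c'=1/5, d'=7/10
row 2: denom=8−2·1/5=38/5; d'=(-3−2·7/10)/(38/5)=-11/19
back: M2=-11/19
back: M1=7/10−1/5·-11/19=31/38
M: M0=0, M1=31/38, M2=-11/19, M3=0
seg 0: a=-2, c=M0/2=0, d=(M1−M0)/(6·3)=31/684, b=Δ0−h0·(2M0+M1)/6=-17/228
seg 1: a=-1, c=M1/2=31/76, d=(M2−M1)/(6·2)=-53/456, b=Δ1−h1·(2M1+M2)/6=131/114
seg 2: a=2, c=M2/2=-11/38, d=(M3−M2)/(6·2)=11/228, b=Δ2−h2·(2M2+M3)/6=79/57
t_q=3/4 → seg 0, τ=3/4; S=-2+-17/228·τ+0·τ²+31/684·τ³=-9907/4864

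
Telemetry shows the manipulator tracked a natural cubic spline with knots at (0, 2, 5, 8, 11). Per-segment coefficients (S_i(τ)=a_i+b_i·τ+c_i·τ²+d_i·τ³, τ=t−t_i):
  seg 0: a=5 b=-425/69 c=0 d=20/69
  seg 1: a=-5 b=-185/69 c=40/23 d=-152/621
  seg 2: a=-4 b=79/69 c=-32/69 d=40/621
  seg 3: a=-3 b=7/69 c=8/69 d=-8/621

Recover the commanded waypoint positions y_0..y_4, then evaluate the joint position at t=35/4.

y_0=5 y_1=-5 y_2=-4 y_3=-3 y_4=-2
S(35/4) = -527/184

y_0 = S_0(0) = a_0 = 5
y_1 = S_1(0) = a_1 = -5
y_2 = S_2(0) = a_2 = -4
y_3 = S_3(0) = a_3 = -3
y_4 = S_3(3) = -2
t_q=35/4 is in segment 3 (τ=3/4); S_3(τ)=-527/184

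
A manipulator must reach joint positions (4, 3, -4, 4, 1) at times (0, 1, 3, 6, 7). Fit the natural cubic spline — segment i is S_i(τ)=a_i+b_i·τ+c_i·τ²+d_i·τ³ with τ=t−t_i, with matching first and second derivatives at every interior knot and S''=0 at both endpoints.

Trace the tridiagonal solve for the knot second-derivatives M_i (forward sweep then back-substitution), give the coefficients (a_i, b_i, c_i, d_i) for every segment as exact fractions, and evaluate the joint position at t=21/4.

  seg 0: a=4 b=-503/2364 c=0 d=-1861/2364
  seg 1: a=3 b=-3043/1182 c=-1861/788 d=4489/4728
  seg 2: a=-4 b=-371/591 c=657/197 d=-1322/1773
  seg 3: a=4 b=-443/591 c=-665/197 d=665/591
S(21/4) = 18773/6304

Δ: Δ0=-1, Δ1=-7/2, Δ2=8/3, Δ3=-3
row 1: diag=6, rhs=-15; c'=1/3, d'=-5/2
row 2: denom=10−2·1/3=28/3; d'=(37−2·-5/2)/(28/3)=9/2
row 3: denom=8−3·9/28=197/28; d'=(-34−3·9/2)/(197/28)=-1330/197
back: M3=-1330/197
back: M2=9/2−9/28·-1330/197=1314/197
back: M1=-5/2−1/3·1314/197=-1861/394
M: M0=0, M1=-1861/394, M2=1314/197, M3=-1330/197, M4=0
seg 0: a=4, c=M0/2=0, d=(M1−M0)/(6·1)=-1861/2364, b=Δ0−h0·(2M0+M1)/6=-503/2364
seg 1: a=3, c=M1/2=-1861/788, d=(M2−M1)/(6·2)=4489/4728, b=Δ1−h1·(2M1+M2)/6=-3043/1182
seg 2: a=-4, c=M2/2=657/197, d=(M3−M2)/(6·3)=-1322/1773, b=Δ2−h2·(2M2+M3)/6=-371/591
seg 3: a=4, c=M3/2=-665/197, d=(M4−M3)/(6·1)=665/591, b=Δ3−h3·(2M3+M4)/6=-443/591
t_q=21/4 → seg 2, τ=9/4; S=-4+-371/591·τ+657/197·τ²+-1322/1773·τ³=18773/6304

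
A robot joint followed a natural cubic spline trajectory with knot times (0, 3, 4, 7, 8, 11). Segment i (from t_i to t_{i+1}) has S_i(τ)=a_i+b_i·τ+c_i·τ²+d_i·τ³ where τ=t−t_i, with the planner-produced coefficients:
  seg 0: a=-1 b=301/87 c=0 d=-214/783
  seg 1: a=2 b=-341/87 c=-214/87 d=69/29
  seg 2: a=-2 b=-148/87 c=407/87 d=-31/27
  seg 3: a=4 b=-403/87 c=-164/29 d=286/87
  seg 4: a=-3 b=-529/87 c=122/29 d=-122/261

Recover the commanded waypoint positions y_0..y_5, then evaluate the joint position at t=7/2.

y_0 = S_0(0) = a_0 = -1
y_1 = S_1(0) = a_1 = 2
y_2 = S_2(0) = a_2 = -2
y_3 = S_3(0) = a_3 = 4
y_4 = S_4(0) = a_4 = -3
y_5 = S_4(3) = 4
t_q=7/2 is in segment 1 (τ=1/2); S_1(τ)=-193/696

y_0=-1 y_1=2 y_2=-2 y_3=4 y_4=-3 y_5=4
S(7/2) = -193/696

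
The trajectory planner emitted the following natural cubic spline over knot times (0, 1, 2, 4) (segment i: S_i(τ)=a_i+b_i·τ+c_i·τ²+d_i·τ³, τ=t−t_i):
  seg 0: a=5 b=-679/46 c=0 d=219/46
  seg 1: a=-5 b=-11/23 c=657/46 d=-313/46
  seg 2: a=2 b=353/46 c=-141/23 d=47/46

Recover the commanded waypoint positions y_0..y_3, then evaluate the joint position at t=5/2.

y_0=5 y_1=-5 y_2=2 y_3=1
S(5/2) = 1631/368

y_0 = S_0(0) = a_0 = 5
y_1 = S_1(0) = a_1 = -5
y_2 = S_2(0) = a_2 = 2
y_3 = S_2(2) = 1
t_q=5/2 is in segment 2 (τ=1/2); S_2(τ)=1631/368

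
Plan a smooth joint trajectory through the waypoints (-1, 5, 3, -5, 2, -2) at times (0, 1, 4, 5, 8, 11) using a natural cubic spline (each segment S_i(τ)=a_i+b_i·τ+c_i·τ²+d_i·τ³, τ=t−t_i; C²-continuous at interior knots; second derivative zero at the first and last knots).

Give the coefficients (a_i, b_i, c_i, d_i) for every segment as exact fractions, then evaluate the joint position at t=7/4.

  seg 0: a=-1 b=3375/521 c=0 d=-249/521
  seg 1: a=5 b=2628/521 c=-747/521 d=-2203/14067
  seg 2: a=3 b=-4057/521 c=-4444/1563 d=4111/1563
  seg 3: a=-5 b=-8726/1563 c=7889/1563 d=-11294/14067
  seg 4: a=2 b=4726/1563 c=-1135/521 d=1135/4689
S(7/4) = 263769/33344

Δ: Δ0=6, Δ1=-2/3, Δ2=-8, Δ3=7/3, Δ4=-4/3
row 1: diag=8, rhs=-40; c'=3/8, d'=-5
row 2: denom=8−3·3/8=55/8; d'=(-44−3·-5)/(55/8)=-232/55
row 3: denom=8−1·8/55=432/55; d'=(62−1·-232/55)/(432/55)=607/72
row 4: denom=12−3·55/144=521/48; d'=(-22−3·607/72)/(521/48)=-2270/521
back: M4=-2270/521
back: M3=607/72−55/144·-2270/521=15778/1563
back: M2=-232/55−8/55·15778/1563=-8888/1563
back: M1=-5−3/8·-8888/1563=-1494/521
M: M0=0, M1=-1494/521, M2=-8888/1563, M3=15778/1563, M4=-2270/521, M5=0
seg 0: a=-1, c=M0/2=0, d=(M1−M0)/(6·1)=-249/521, b=Δ0−h0·(2M0+M1)/6=3375/521
seg 1: a=5, c=M1/2=-747/521, d=(M2−M1)/(6·3)=-2203/14067, b=Δ1−h1·(2M1+M2)/6=2628/521
seg 2: a=3, c=M2/2=-4444/1563, d=(M3−M2)/(6·1)=4111/1563, b=Δ2−h2·(2M2+M3)/6=-4057/521
seg 3: a=-5, c=M3/2=7889/1563, d=(M4−M3)/(6·3)=-11294/14067, b=Δ3−h3·(2M3+M4)/6=-8726/1563
seg 4: a=2, c=M4/2=-1135/521, d=(M5−M4)/(6·3)=1135/4689, b=Δ4−h4·(2M4+M5)/6=4726/1563
t_q=7/4 → seg 1, τ=3/4; S=5+2628/521·τ+-747/521·τ²+-2203/14067·τ³=263769/33344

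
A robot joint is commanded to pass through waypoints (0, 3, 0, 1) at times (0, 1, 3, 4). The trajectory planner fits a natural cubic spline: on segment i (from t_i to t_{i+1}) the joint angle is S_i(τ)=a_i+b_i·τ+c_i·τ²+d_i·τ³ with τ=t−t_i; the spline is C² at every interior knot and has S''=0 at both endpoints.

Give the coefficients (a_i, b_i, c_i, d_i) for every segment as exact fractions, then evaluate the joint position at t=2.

Δ: Δ0=3, Δ1=-3/2, Δ2=1
row 1: diag=6, rhs=-27; c'=1/3, d'=-9/2
row 2: denom=6−2·1/3=16/3; d'=(15−2·-9/2)/(16/3)=9/2
back: M2=9/2
back: M1=-9/2−1/3·9/2=-6
M: M0=0, M1=-6, M2=9/2, M3=0
seg 0: a=0, c=M0/2=0, d=(M1−M0)/(6·1)=-1, b=Δ0−h0·(2M0+M1)/6=4
seg 1: a=3, c=M1/2=-3, d=(M2−M1)/(6·2)=7/8, b=Δ1−h1·(2M1+M2)/6=1
seg 2: a=0, c=M2/2=9/4, d=(M3−M2)/(6·1)=-3/4, b=Δ2−h2·(2M2+M3)/6=-1/2
t_q=2 → seg 1, τ=1; S=3+1·τ+-3·τ²+7/8·τ³=15/8

  seg 0: a=0 b=4 c=0 d=-1
  seg 1: a=3 b=1 c=-3 d=7/8
  seg 2: a=0 b=-1/2 c=9/4 d=-3/4
S(2) = 15/8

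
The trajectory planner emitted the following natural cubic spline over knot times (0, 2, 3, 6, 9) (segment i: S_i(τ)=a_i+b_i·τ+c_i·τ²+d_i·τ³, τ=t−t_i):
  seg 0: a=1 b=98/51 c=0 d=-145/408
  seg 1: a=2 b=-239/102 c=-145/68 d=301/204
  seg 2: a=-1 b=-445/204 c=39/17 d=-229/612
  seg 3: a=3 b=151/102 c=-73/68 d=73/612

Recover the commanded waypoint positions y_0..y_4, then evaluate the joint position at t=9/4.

y_0 = S_0(0) = a_0 = 1
y_1 = S_1(0) = a_1 = 2
y_2 = S_2(0) = a_2 = -1
y_3 = S_3(0) = a_3 = 3
y_4 = S_3(3) = 1
t_q=9/4 is in segment 1 (τ=1/4); S_1(τ)=5675/4352

y_0=1 y_1=2 y_2=-1 y_3=3 y_4=1
S(9/4) = 5675/4352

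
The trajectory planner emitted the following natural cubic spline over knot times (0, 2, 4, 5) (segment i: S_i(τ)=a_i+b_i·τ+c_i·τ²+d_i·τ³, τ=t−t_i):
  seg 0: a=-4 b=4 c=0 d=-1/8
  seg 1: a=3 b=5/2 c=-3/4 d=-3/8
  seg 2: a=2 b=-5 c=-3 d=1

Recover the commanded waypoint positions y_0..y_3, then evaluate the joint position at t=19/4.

y_0=-4 y_1=3 y_2=2 y_3=-5
S(19/4) = -193/64

y_0 = S_0(0) = a_0 = -4
y_1 = S_1(0) = a_1 = 3
y_2 = S_2(0) = a_2 = 2
y_3 = S_2(1) = -5
t_q=19/4 is in segment 2 (τ=3/4); S_2(τ)=-193/64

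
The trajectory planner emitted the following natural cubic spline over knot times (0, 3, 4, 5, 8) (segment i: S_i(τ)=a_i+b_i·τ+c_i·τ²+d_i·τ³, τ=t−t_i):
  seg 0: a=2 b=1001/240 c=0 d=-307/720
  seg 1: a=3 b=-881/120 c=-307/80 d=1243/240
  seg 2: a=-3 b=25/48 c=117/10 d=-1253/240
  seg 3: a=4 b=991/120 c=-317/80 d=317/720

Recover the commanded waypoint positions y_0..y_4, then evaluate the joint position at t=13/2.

y_0=2 y_1=3 y_2=-3 y_3=4 y_4=5
S(13/2) = 5733/640

y_0 = S_0(0) = a_0 = 2
y_1 = S_1(0) = a_1 = 3
y_2 = S_2(0) = a_2 = -3
y_3 = S_3(0) = a_3 = 4
y_4 = S_3(3) = 5
t_q=13/2 is in segment 3 (τ=3/2); S_3(τ)=5733/640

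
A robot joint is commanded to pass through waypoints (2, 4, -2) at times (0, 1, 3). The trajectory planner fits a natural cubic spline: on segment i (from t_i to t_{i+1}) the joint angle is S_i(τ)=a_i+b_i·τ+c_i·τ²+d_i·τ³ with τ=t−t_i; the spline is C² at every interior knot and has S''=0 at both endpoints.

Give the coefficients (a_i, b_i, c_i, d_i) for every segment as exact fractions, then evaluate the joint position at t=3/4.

  seg 0: a=2 b=17/6 c=0 d=-5/6
  seg 1: a=4 b=1/3 c=-5/2 d=5/12
S(3/4) = 483/128

Δ: Δ0=2, Δ1=-3
row 1: diag=6, rhs=-30; c'=1/3, d'=-5
back: M1=-5
M: M0=0, M1=-5, M2=0
seg 0: a=2, c=M0/2=0, d=(M1−M0)/(6·1)=-5/6, b=Δ0−h0·(2M0+M1)/6=17/6
seg 1: a=4, c=M1/2=-5/2, d=(M2−M1)/(6·2)=5/12, b=Δ1−h1·(2M1+M2)/6=1/3
t_q=3/4 → seg 0, τ=3/4; S=2+17/6·τ+0·τ²+-5/6·τ³=483/128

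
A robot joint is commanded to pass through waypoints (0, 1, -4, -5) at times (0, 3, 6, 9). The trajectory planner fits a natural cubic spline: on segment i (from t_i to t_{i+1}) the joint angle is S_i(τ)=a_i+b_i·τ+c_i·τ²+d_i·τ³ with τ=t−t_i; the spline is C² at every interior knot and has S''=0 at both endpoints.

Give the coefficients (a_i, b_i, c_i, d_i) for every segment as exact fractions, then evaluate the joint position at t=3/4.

Δ: Δ0=1/3, Δ1=-5/3, Δ2=-1/3
row 1: diag=12, rhs=-12; c'=1/4, d'=-1
row 2: denom=12−3·1/4=45/4; d'=(8−3·-1)/(45/4)=44/45
back: M2=44/45
back: M1=-1−1/4·44/45=-56/45
M: M0=0, M1=-56/45, M2=44/45, M3=0
seg 0: a=0, c=M0/2=0, d=(M1−M0)/(6·3)=-28/405, b=Δ0−h0·(2M0+M1)/6=43/45
seg 1: a=1, c=M1/2=-28/45, d=(M2−M1)/(6·3)=10/81, b=Δ1−h1·(2M1+M2)/6=-41/45
seg 2: a=-4, c=M2/2=22/45, d=(M3−M2)/(6·3)=-22/405, b=Δ2−h2·(2M2+M3)/6=-59/45
t_q=3/4 → seg 0, τ=3/4; S=0+43/45·τ+0·τ²+-28/405·τ³=11/16

  seg 0: a=0 b=43/45 c=0 d=-28/405
  seg 1: a=1 b=-41/45 c=-28/45 d=10/81
  seg 2: a=-4 b=-59/45 c=22/45 d=-22/405
S(3/4) = 11/16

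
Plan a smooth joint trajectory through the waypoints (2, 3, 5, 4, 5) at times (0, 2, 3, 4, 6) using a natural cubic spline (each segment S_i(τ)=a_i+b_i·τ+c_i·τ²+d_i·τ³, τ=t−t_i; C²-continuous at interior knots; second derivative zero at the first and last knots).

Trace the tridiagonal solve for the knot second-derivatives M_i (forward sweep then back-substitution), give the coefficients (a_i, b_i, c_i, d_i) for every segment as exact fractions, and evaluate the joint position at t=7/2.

Δ: Δ0=1/2, Δ1=2, Δ2=-1, Δ3=1/2
row 1: diag=6, rhs=9; c'=1/6, d'=3/2
row 2: denom=4−1·1/6=23/6; d'=(-18−1·3/2)/(23/6)=-117/23
row 3: denom=6−1·6/23=132/23; d'=(9−1·-117/23)/(132/23)=27/11
back: M3=27/11
back: M2=-117/23−6/23·27/11=-63/11
back: M1=3/2−1/6·-63/11=27/11
M: M0=0, M1=27/11, M2=-63/11, M3=27/11, M4=0
seg 0: a=2, c=M0/2=0, d=(M1−M0)/(6·2)=9/44, b=Δ0−h0·(2M0+M1)/6=-7/22
seg 1: a=3, c=M1/2=27/22, d=(M2−M1)/(6·1)=-15/11, b=Δ1−h1·(2M1+M2)/6=47/22
seg 2: a=5, c=M2/2=-63/22, d=(M3−M2)/(6·1)=15/11, b=Δ2−h2·(2M2+M3)/6=1/2
seg 3: a=4, c=M3/2=27/22, d=(M4−M3)/(6·2)=-9/44, b=Δ3−h3·(2M3+M4)/6=-25/22
t_q=7/2 → seg 2, τ=1/2; S=5+1/2·τ+-63/22·τ²+15/11·τ³=207/44

  seg 0: a=2 b=-7/22 c=0 d=9/44
  seg 1: a=3 b=47/22 c=27/22 d=-15/11
  seg 2: a=5 b=1/2 c=-63/22 d=15/11
  seg 3: a=4 b=-25/22 c=27/22 d=-9/44
S(7/2) = 207/44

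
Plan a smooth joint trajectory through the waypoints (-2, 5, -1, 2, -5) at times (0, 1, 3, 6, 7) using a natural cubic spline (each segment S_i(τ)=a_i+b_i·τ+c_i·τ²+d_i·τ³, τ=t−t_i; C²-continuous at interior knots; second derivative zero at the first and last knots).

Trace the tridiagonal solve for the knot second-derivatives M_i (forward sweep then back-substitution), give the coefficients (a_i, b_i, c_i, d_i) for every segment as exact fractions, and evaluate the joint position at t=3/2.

Δ: Δ0=7, Δ1=-3, Δ2=1, Δ3=-7
row 1: diag=6, rhs=-60; c'=1/3, d'=-10
row 2: denom=10−2·1/3=28/3; d'=(24−2·-10)/(28/3)=33/7
row 3: denom=8−3·9/28=197/28; d'=(-48−3·33/7)/(197/28)=-1740/197
back: M3=-1740/197
back: M2=33/7−9/28·-1740/197=1488/197
back: M1=-10−1/3·1488/197=-2466/197
M: M0=0, M1=-2466/197, M2=1488/197, M3=-1740/197, M4=0
seg 0: a=-2, c=M0/2=0, d=(M1−M0)/(6·1)=-411/197, b=Δ0−h0·(2M0+M1)/6=1790/197
seg 1: a=5, c=M1/2=-1233/197, d=(M2−M1)/(6·2)=659/394, b=Δ1−h1·(2M1+M2)/6=557/197
seg 2: a=-1, c=M2/2=744/197, d=(M3−M2)/(6·3)=-538/591, b=Δ2−h2·(2M2+M3)/6=-421/197
seg 3: a=2, c=M3/2=-870/197, d=(M4−M3)/(6·1)=290/197, b=Δ3−h3·(2M3+M4)/6=-799/197
t_q=3/2 → seg 1, τ=1/2; S=5+557/197·τ+-1233/197·τ²+659/394·τ³=15943/3152

  seg 0: a=-2 b=1790/197 c=0 d=-411/197
  seg 1: a=5 b=557/197 c=-1233/197 d=659/394
  seg 2: a=-1 b=-421/197 c=744/197 d=-538/591
  seg 3: a=2 b=-799/197 c=-870/197 d=290/197
S(3/2) = 15943/3152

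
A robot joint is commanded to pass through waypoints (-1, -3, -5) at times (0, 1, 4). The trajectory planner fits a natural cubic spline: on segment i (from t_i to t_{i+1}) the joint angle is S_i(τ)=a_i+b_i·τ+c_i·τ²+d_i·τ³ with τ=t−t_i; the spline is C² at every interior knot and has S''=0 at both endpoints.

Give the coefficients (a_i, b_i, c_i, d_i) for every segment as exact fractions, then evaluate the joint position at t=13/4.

  seg 0: a=-1 b=-13/6 c=0 d=1/6
  seg 1: a=-3 b=-5/3 c=1/2 d=-1/18
S(13/4) = -621/128

Δ: Δ0=-2, Δ1=-2/3
row 1: diag=8, rhs=8; c'=3/8, d'=1
back: M1=1
M: M0=0, M1=1, M2=0
seg 0: a=-1, c=M0/2=0, d=(M1−M0)/(6·1)=1/6, b=Δ0−h0·(2M0+M1)/6=-13/6
seg 1: a=-3, c=M1/2=1/2, d=(M2−M1)/(6·3)=-1/18, b=Δ1−h1·(2M1+M2)/6=-5/3
t_q=13/4 → seg 1, τ=9/4; S=-3+-5/3·τ+1/2·τ²+-1/18·τ³=-621/128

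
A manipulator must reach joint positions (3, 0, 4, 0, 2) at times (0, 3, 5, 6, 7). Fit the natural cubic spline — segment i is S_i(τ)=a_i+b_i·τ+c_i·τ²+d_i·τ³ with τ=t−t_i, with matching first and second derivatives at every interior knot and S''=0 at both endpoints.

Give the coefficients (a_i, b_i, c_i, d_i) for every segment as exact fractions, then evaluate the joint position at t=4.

  seg 0: a=3 b=-601/214 c=0 d=43/214
  seg 1: a=0 b=280/107 c=387/214 d=-453/428
  seg 2: a=4 b=-305/107 c=-486/107 d=363/107
  seg 3: a=0 b=-188/107 c=603/107 d=-201/107
S(4) = 1441/428

Δ: Δ0=-1, Δ1=2, Δ2=-4, Δ3=2
row 1: diag=10, rhs=18; c'=1/5, d'=9/5
row 2: denom=6−2·1/5=28/5; d'=(-36−2·9/5)/(28/5)=-99/14
row 3: denom=4−1·5/28=107/28; d'=(36−1·-99/14)/(107/28)=1206/107
back: M3=1206/107
back: M2=-99/14−5/28·1206/107=-972/107
back: M1=9/5−1/5·-972/107=387/107
M: M0=0, M1=387/107, M2=-972/107, M3=1206/107, M4=0
seg 0: a=3, c=M0/2=0, d=(M1−M0)/(6·3)=43/214, b=Δ0−h0·(2M0+M1)/6=-601/214
seg 1: a=0, c=M1/2=387/214, d=(M2−M1)/(6·2)=-453/428, b=Δ1−h1·(2M1+M2)/6=280/107
seg 2: a=4, c=M2/2=-486/107, d=(M3−M2)/(6·1)=363/107, b=Δ2−h2·(2M2+M3)/6=-305/107
seg 3: a=0, c=M3/2=603/107, d=(M4−M3)/(6·1)=-201/107, b=Δ3−h3·(2M3+M4)/6=-188/107
t_q=4 → seg 1, τ=1; S=0+280/107·τ+387/214·τ²+-453/428·τ³=1441/428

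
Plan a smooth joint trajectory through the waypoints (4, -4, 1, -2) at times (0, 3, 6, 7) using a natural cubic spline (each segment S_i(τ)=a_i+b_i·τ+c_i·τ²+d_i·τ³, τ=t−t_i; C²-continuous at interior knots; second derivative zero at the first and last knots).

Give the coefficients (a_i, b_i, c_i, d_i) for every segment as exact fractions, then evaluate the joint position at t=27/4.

Δ: Δ0=-8/3, Δ1=5/3, Δ2=-3
row 1: diag=12, rhs=26; c'=1/4, d'=13/6
row 2: denom=8−3·1/4=29/4; d'=(-28−3·13/6)/(29/4)=-138/29
back: M2=-138/29
back: M1=13/6−1/4·-138/29=292/87
M: M0=0, M1=292/87, M2=-138/29, M3=0
seg 0: a=4, c=M0/2=0, d=(M1−M0)/(6·3)=146/783, b=Δ0−h0·(2M0+M1)/6=-126/29
seg 1: a=-4, c=M1/2=146/87, d=(M2−M1)/(6·3)=-353/783, b=Δ1−h1·(2M1+M2)/6=20/29
seg 2: a=1, c=M2/2=-69/29, d=(M3−M2)/(6·1)=23/29, b=Δ2−h2·(2M2+M3)/6=-41/29
t_q=27/4 → seg 2, τ=3/4; S=1+-41/29·τ+-69/29·τ²+23/29·τ³=-1975/1856

  seg 0: a=4 b=-126/29 c=0 d=146/783
  seg 1: a=-4 b=20/29 c=146/87 d=-353/783
  seg 2: a=1 b=-41/29 c=-69/29 d=23/29
S(27/4) = -1975/1856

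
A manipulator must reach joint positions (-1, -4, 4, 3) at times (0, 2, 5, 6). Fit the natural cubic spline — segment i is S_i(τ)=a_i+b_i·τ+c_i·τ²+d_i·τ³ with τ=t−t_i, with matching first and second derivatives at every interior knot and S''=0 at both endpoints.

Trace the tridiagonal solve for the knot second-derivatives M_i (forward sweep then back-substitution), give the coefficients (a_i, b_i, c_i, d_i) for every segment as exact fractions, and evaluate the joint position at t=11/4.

Δ: Δ0=-3/2, Δ1=8/3, Δ2=-1
row 1: diag=10, rhs=25; c'=3/10, d'=5/2
row 2: denom=8−3·3/10=71/10; d'=(-22−3·5/2)/(71/10)=-295/71
back: M2=-295/71
back: M1=5/2−3/10·-295/71=266/71
M: M0=0, M1=266/71, M2=-295/71, M3=0
seg 0: a=-1, c=M0/2=0, d=(M1−M0)/(6·2)=133/426, b=Δ0−h0·(2M0+M1)/6=-1171/426
seg 1: a=-4, c=M1/2=133/71, d=(M2−M1)/(6·3)=-187/426, b=Δ1−h1·(2M1+M2)/6=425/426
seg 2: a=4, c=M2/2=-295/142, d=(M3−M2)/(6·1)=295/426, b=Δ2−h2·(2M2+M3)/6=82/213
t_q=11/4 → seg 1, τ=3/4; S=-4+425/426·τ+133/71·τ²+-187/426·τ³=-21659/9088

  seg 0: a=-1 b=-1171/426 c=0 d=133/426
  seg 1: a=-4 b=425/426 c=133/71 d=-187/426
  seg 2: a=4 b=82/213 c=-295/142 d=295/426
S(11/4) = -21659/9088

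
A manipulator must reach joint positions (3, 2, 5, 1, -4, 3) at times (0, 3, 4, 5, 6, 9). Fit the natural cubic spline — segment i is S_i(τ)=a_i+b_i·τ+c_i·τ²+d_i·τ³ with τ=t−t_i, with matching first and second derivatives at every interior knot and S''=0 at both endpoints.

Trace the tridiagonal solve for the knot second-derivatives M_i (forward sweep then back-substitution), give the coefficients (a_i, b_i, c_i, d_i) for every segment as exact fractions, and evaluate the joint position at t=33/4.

  seg 0: a=3 b=-688/299 c=0 d=1765/8073
  seg 1: a=2 b=1077/299 c=1765/897 d=-2305/897
  seg 2: a=5 b=-154/897 c=-5150/897 d=44/23
  seg 3: a=1 b=-5306/897 c=-2/897 d=823/897
  seg 4: a=-4 b=-947/299 c=2467/897 d=-2467/8073
S(33/4) = -13085/19136

Δ: Δ0=-1/3, Δ1=3, Δ2=-4, Δ3=-5, Δ4=7/3
row 1: diag=8, rhs=20; c'=1/8, d'=5/2
row 2: denom=4−1·1/8=31/8; d'=(-42−1·5/2)/(31/8)=-356/31
row 3: denom=4−1·8/31=116/31; d'=(-6−1·-356/31)/(116/31)=85/58
row 4: denom=8−1·31/116=897/116; d'=(44−1·85/58)/(897/116)=4934/897
back: M4=4934/897
back: M3=85/58−31/116·4934/897=-4/897
back: M2=-356/31−8/31·-4/897=-10300/897
back: M1=5/2−1/8·-10300/897=3530/897
M: M0=0, M1=3530/897, M2=-10300/897, M3=-4/897, M4=4934/897, M5=0
seg 0: a=3, c=M0/2=0, d=(M1−M0)/(6·3)=1765/8073, b=Δ0−h0·(2M0+M1)/6=-688/299
seg 1: a=2, c=M1/2=1765/897, d=(M2−M1)/(6·1)=-2305/897, b=Δ1−h1·(2M1+M2)/6=1077/299
seg 2: a=5, c=M2/2=-5150/897, d=(M3−M2)/(6·1)=44/23, b=Δ2−h2·(2M2+M3)/6=-154/897
seg 3: a=1, c=M3/2=-2/897, d=(M4−M3)/(6·1)=823/897, b=Δ3−h3·(2M3+M4)/6=-5306/897
seg 4: a=-4, c=M4/2=2467/897, d=(M5−M4)/(6·3)=-2467/8073, b=Δ4−h4·(2M4+M5)/6=-947/299
t_q=33/4 → seg 4, τ=9/4; S=-4+-947/299·τ+2467/897·τ²+-2467/8073·τ³=-13085/19136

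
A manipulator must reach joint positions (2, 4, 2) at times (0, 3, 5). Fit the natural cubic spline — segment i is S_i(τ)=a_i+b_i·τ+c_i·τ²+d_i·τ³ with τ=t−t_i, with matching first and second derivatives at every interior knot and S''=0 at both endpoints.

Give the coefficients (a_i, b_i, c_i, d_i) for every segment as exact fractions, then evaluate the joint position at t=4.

Δ: Δ0=2/3, Δ1=-1
row 1: diag=10, rhs=-10; c'=1/5, d'=-1
back: M1=-1
M: M0=0, M1=-1, M2=0
seg 0: a=2, c=M0/2=0, d=(M1−M0)/(6·3)=-1/18, b=Δ0−h0·(2M0+M1)/6=7/6
seg 1: a=4, c=M1/2=-1/2, d=(M2−M1)/(6·2)=1/12, b=Δ1−h1·(2M1+M2)/6=-1/3
t_q=4 → seg 1, τ=1; S=4+-1/3·τ+-1/2·τ²+1/12·τ³=13/4

  seg 0: a=2 b=7/6 c=0 d=-1/18
  seg 1: a=4 b=-1/3 c=-1/2 d=1/12
S(4) = 13/4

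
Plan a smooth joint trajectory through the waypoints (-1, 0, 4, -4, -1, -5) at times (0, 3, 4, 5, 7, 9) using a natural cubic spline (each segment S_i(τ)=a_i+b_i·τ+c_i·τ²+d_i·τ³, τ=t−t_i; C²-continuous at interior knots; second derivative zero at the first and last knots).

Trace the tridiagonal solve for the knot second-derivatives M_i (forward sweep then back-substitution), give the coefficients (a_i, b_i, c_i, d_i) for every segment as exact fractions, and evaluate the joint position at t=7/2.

Δ: Δ0=1/3, Δ1=4, Δ2=-8, Δ3=3/2, Δ4=-2
row 1: diag=8, rhs=22; c'=1/8, d'=11/4
row 2: denom=4−1·1/8=31/8; d'=(-72−1·11/4)/(31/8)=-598/31
row 3: denom=6−1·8/31=178/31; d'=(57−1·-598/31)/(178/31)=2365/178
row 4: denom=8−2·31/89=650/89; d'=(-21−2·2365/178)/(650/89)=-2117/325
back: M4=-2117/325
back: M3=2365/178−31/89·-2117/325=10111/650
back: M2=-598/31−8/31·10111/650=-7574/325
back: M1=11/4−1/8·-7574/325=3681/650
M: M0=0, M1=3681/650, M2=-7574/325, M3=10111/650, M4=-2117/325, M5=0
seg 0: a=-1, c=M0/2=0, d=(M1−M0)/(6·3)=409/1300, b=Δ0−h0·(2M0+M1)/6=-9743/3900
seg 1: a=0, c=M1/2=3681/1300, d=(M2−M1)/(6·1)=-18829/3900, b=Δ1−h1·(2M1+M2)/6=11693/1950
seg 2: a=4, c=M2/2=-3787/325, d=(M3−M2)/(6·1)=1943/300, b=Δ2−h2·(2M2+M3)/6=-2203/780
seg 3: a=-4, c=M3/2=10111/1300, d=(M4−M3)/(6·2)=-2869/1560, b=Δ3−h3·(2M3+M4)/6=-13063/1950
seg 4: a=-1, c=M4/2=-2117/650, d=(M5−M4)/(6·2)=2117/3900, b=Δ4−h4·(2M4+M5)/6=2284/975
t_q=7/2 → seg 1, τ=1/2; S=0+11693/1950·τ+3681/1300·τ²+-18829/3900·τ³=32267/10400

  seg 0: a=-1 b=-9743/3900 c=0 d=409/1300
  seg 1: a=0 b=11693/1950 c=3681/1300 d=-18829/3900
  seg 2: a=4 b=-2203/780 c=-3787/325 d=1943/300
  seg 3: a=-4 b=-13063/1950 c=10111/1300 d=-2869/1560
  seg 4: a=-1 b=2284/975 c=-2117/650 d=2117/3900
S(7/2) = 32267/10400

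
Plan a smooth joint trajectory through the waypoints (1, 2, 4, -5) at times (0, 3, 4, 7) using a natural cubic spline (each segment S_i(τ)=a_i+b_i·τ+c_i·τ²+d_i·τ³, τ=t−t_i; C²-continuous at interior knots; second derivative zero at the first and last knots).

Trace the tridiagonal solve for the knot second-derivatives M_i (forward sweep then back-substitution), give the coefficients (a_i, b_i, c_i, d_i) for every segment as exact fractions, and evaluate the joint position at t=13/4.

  seg 0: a=1 b=-34/63 c=0 d=55/567
  seg 1: a=2 b=131/63 c=55/63 d=-20/21
  seg 2: a=4 b=61/63 c=-125/63 d=125/567
S(13/4) = 215/84

Δ: Δ0=1/3, Δ1=2, Δ2=-3
row 1: diag=8, rhs=10; c'=1/8, d'=5/4
row 2: denom=8−1·1/8=63/8; d'=(-30−1·5/4)/(63/8)=-250/63
back: M2=-250/63
back: M1=5/4−1/8·-250/63=110/63
M: M0=0, M1=110/63, M2=-250/63, M3=0
seg 0: a=1, c=M0/2=0, d=(M1−M0)/(6·3)=55/567, b=Δ0−h0·(2M0+M1)/6=-34/63
seg 1: a=2, c=M1/2=55/63, d=(M2−M1)/(6·1)=-20/21, b=Δ1−h1·(2M1+M2)/6=131/63
seg 2: a=4, c=M2/2=-125/63, d=(M3−M2)/(6·3)=125/567, b=Δ2−h2·(2M2+M3)/6=61/63
t_q=13/4 → seg 1, τ=1/4; S=2+131/63·τ+55/63·τ²+-20/21·τ³=215/84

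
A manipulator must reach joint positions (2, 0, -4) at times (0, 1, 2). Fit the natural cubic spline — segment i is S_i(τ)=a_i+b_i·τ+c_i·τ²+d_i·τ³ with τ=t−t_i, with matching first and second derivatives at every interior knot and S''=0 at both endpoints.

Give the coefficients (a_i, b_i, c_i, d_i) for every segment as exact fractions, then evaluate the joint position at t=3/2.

Δ: Δ0=-2, Δ1=-4
row 1: diag=4, rhs=-12; c'=1/4, d'=-3
back: M1=-3
M: M0=0, M1=-3, M2=0
seg 0: a=2, c=M0/2=0, d=(M1−M0)/(6·1)=-1/2, b=Δ0−h0·(2M0+M1)/6=-3/2
seg 1: a=0, c=M1/2=-3/2, d=(M2−M1)/(6·1)=1/2, b=Δ1−h1·(2M1+M2)/6=-3
t_q=3/2 → seg 1, τ=1/2; S=0+-3·τ+-3/2·τ²+1/2·τ³=-29/16

  seg 0: a=2 b=-3/2 c=0 d=-1/2
  seg 1: a=0 b=-3 c=-3/2 d=1/2
S(3/2) = -29/16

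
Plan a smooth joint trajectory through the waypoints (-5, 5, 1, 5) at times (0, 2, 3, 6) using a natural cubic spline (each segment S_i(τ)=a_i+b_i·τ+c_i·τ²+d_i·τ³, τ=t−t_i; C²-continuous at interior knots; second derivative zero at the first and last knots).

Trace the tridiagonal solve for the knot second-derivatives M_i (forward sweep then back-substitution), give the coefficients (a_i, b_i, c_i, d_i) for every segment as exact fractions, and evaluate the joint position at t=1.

Δ: Δ0=5, Δ1=-4, Δ2=4/3
row 1: diag=6, rhs=-54; c'=1/6, d'=-9
row 2: denom=8−1·1/6=47/6; d'=(32−1·-9)/(47/6)=246/47
back: M2=246/47
back: M1=-9−1/6·246/47=-464/47
M: M0=0, M1=-464/47, M2=246/47, M3=0
seg 0: a=-5, c=M0/2=0, d=(M1−M0)/(6·2)=-116/141, b=Δ0−h0·(2M0+M1)/6=1169/141
seg 1: a=5, c=M1/2=-232/47, d=(M2−M1)/(6·1)=355/141, b=Δ1−h1·(2M1+M2)/6=-223/141
seg 2: a=1, c=M2/2=123/47, d=(M3−M2)/(6·3)=-41/141, b=Δ2−h2·(2M2+M3)/6=-550/141
t_q=1 → seg 0, τ=1; S=-5+1169/141·τ+0·τ²+-116/141·τ³=116/47

  seg 0: a=-5 b=1169/141 c=0 d=-116/141
  seg 1: a=5 b=-223/141 c=-232/47 d=355/141
  seg 2: a=1 b=-550/141 c=123/47 d=-41/141
S(1) = 116/47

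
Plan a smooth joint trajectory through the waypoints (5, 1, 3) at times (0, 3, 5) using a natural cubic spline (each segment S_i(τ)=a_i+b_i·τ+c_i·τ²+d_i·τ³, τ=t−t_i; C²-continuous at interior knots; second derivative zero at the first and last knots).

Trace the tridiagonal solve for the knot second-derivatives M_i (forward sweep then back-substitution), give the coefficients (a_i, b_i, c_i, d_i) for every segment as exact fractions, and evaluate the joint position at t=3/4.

  seg 0: a=5 b=-61/30 c=0 d=7/90
  seg 1: a=1 b=1/15 c=7/10 d=-7/60
S(3/4) = 449/128

Δ: Δ0=-4/3, Δ1=1
row 1: diag=10, rhs=14; c'=1/5, d'=7/5
back: M1=7/5
M: M0=0, M1=7/5, M2=0
seg 0: a=5, c=M0/2=0, d=(M1−M0)/(6·3)=7/90, b=Δ0−h0·(2M0+M1)/6=-61/30
seg 1: a=1, c=M1/2=7/10, d=(M2−M1)/(6·2)=-7/60, b=Δ1−h1·(2M1+M2)/6=1/15
t_q=3/4 → seg 0, τ=3/4; S=5+-61/30·τ+0·τ²+7/90·τ³=449/128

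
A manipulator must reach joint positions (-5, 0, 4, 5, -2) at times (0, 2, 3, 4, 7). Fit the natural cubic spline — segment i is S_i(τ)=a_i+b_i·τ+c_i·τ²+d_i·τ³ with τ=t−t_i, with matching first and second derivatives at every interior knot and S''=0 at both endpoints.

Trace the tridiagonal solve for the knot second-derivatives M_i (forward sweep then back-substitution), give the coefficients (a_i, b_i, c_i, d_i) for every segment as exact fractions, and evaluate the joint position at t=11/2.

  seg 0: a=-5 b=466/267 c=0 d=403/2136
  seg 1: a=0 b=2141/534 c=403/356 d=-1219/1068
  seg 2: a=4 b=3043/1068 c=-204/89 d=473/1068
  seg 3: a=5 b=-217/534 c=-343/356 d=343/3204
S(11/2) = 7359/2848

Δ: Δ0=5/2, Δ1=4, Δ2=1, Δ3=-7/3
row 1: diag=6, rhs=9; c'=1/6, d'=3/2
row 2: denom=4−1·1/6=23/6; d'=(-18−1·3/2)/(23/6)=-117/23
row 3: denom=8−1·6/23=178/23; d'=(-20−1·-117/23)/(178/23)=-343/178
back: M3=-343/178
back: M2=-117/23−6/23·-343/178=-408/89
back: M1=3/2−1/6·-408/89=403/178
M: M0=0, M1=403/178, M2=-408/89, M3=-343/178, M4=0
seg 0: a=-5, c=M0/2=0, d=(M1−M0)/(6·2)=403/2136, b=Δ0−h0·(2M0+M1)/6=466/267
seg 1: a=0, c=M1/2=403/356, d=(M2−M1)/(6·1)=-1219/1068, b=Δ1−h1·(2M1+M2)/6=2141/534
seg 2: a=4, c=M2/2=-204/89, d=(M3−M2)/(6·1)=473/1068, b=Δ2−h2·(2M2+M3)/6=3043/1068
seg 3: a=5, c=M3/2=-343/356, d=(M4−M3)/(6·3)=343/3204, b=Δ3−h3·(2M3+M4)/6=-217/534
t_q=11/2 → seg 3, τ=3/2; S=5+-217/534·τ+-343/356·τ²+343/3204·τ³=7359/2848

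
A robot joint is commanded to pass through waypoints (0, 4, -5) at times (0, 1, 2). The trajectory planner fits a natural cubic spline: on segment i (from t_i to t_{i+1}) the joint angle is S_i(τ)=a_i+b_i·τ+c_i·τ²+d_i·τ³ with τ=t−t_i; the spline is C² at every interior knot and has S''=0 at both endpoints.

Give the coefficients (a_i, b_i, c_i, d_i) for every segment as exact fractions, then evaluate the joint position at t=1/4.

  seg 0: a=0 b=29/4 c=0 d=-13/4
  seg 1: a=4 b=-5/2 c=-39/4 d=13/4
S(1/4) = 451/256

Δ: Δ0=4, Δ1=-9
row 1: diag=4, rhs=-78; c'=1/4, d'=-39/2
back: M1=-39/2
M: M0=0, M1=-39/2, M2=0
seg 0: a=0, c=M0/2=0, d=(M1−M0)/(6·1)=-13/4, b=Δ0−h0·(2M0+M1)/6=29/4
seg 1: a=4, c=M1/2=-39/4, d=(M2−M1)/(6·1)=13/4, b=Δ1−h1·(2M1+M2)/6=-5/2
t_q=1/4 → seg 0, τ=1/4; S=0+29/4·τ+0·τ²+-13/4·τ³=451/256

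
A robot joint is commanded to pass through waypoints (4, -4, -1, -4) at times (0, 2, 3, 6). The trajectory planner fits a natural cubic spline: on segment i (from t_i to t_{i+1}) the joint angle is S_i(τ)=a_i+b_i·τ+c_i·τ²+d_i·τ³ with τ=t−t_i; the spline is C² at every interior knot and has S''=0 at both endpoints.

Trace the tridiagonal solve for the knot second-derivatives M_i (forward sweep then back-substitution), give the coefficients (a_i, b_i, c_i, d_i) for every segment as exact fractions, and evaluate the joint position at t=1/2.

  seg 0: a=4 b=-308/47 c=0 d=30/47
  seg 1: a=-4 b=52/47 c=180/47 d=-91/47
  seg 2: a=-1 b=139/47 c=-93/47 d=31/141
S(1/2) = 151/188

Δ: Δ0=-4, Δ1=3, Δ2=-1
row 1: diag=6, rhs=42; c'=1/6, d'=7
row 2: denom=8−1·1/6=47/6; d'=(-24−1·7)/(47/6)=-186/47
back: M2=-186/47
back: M1=7−1/6·-186/47=360/47
M: M0=0, M1=360/47, M2=-186/47, M3=0
seg 0: a=4, c=M0/2=0, d=(M1−M0)/(6·2)=30/47, b=Δ0−h0·(2M0+M1)/6=-308/47
seg 1: a=-4, c=M1/2=180/47, d=(M2−M1)/(6·1)=-91/47, b=Δ1−h1·(2M1+M2)/6=52/47
seg 2: a=-1, c=M2/2=-93/47, d=(M3−M2)/(6·3)=31/141, b=Δ2−h2·(2M2+M3)/6=139/47
t_q=1/2 → seg 0, τ=1/2; S=4+-308/47·τ+0·τ²+30/47·τ³=151/188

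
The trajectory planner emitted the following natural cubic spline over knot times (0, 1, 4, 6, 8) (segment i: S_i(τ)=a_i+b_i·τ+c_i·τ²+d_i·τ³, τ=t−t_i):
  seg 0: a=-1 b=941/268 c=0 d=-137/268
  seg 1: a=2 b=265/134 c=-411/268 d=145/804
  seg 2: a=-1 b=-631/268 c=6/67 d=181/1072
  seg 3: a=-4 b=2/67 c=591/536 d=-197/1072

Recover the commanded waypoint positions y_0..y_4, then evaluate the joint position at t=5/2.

y_0 = S_0(0) = a_0 = -1
y_1 = S_1(0) = a_1 = 2
y_2 = S_2(0) = a_2 = -1
y_3 = S_3(0) = a_3 = -4
y_4 = S_3(2) = -1
t_q=5/2 is in segment 1 (τ=3/2); S_1(τ)=4555/2144

y_0=-1 y_1=2 y_2=-1 y_3=-4 y_4=-1
S(5/2) = 4555/2144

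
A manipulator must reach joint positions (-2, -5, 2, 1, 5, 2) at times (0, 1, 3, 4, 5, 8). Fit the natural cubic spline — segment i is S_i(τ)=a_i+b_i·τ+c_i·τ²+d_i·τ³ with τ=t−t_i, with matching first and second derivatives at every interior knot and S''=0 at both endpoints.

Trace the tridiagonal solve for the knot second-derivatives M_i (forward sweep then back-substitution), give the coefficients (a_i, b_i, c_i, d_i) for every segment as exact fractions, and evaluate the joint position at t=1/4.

  seg 0: a=-2 b=-2179/472 c=0 d=763/472
  seg 1: a=-5 b=55/236 c=2289/472 d=-759/472
  seg 2: a=2 b=79/236 c=-2265/472 d=1635/472
  seg 3: a=1 b=533/472 c=330/59 d=-1285/472
  seg 4: a=5 b=979/236 c=-1215/472 d=135/472
S(1/4) = -94517/30208

Δ: Δ0=-3, Δ1=7/2, Δ2=-1, Δ3=4, Δ4=-1
row 1: diag=6, rhs=39; c'=1/3, d'=13/2
row 2: denom=6−2·1/3=16/3; d'=(-27−2·13/2)/(16/3)=-15/2
row 3: denom=4−1·3/16=61/16; d'=(30−1·-15/2)/(61/16)=600/61
row 4: denom=8−1·16/61=472/61; d'=(-30−1·600/61)/(472/61)=-1215/236
back: M4=-1215/236
back: M3=600/61−16/61·-1215/236=660/59
back: M2=-15/2−3/16·660/59=-2265/236
back: M1=13/2−1/3·-2265/236=2289/236
M: M0=0, M1=2289/236, M2=-2265/236, M3=660/59, M4=-1215/236, M5=0
seg 0: a=-2, c=M0/2=0, d=(M1−M0)/(6·1)=763/472, b=Δ0−h0·(2M0+M1)/6=-2179/472
seg 1: a=-5, c=M1/2=2289/472, d=(M2−M1)/(6·2)=-759/472, b=Δ1−h1·(2M1+M2)/6=55/236
seg 2: a=2, c=M2/2=-2265/472, d=(M3−M2)/(6·1)=1635/472, b=Δ2−h2·(2M2+M3)/6=79/236
seg 3: a=1, c=M3/2=330/59, d=(M4−M3)/(6·1)=-1285/472, b=Δ3−h3·(2M3+M4)/6=533/472
seg 4: a=5, c=M4/2=-1215/472, d=(M5−M4)/(6·3)=135/472, b=Δ4−h4·(2M4+M5)/6=979/236
t_q=1/4 → seg 0, τ=1/4; S=-2+-2179/472·τ+0·τ²+763/472·τ³=-94517/30208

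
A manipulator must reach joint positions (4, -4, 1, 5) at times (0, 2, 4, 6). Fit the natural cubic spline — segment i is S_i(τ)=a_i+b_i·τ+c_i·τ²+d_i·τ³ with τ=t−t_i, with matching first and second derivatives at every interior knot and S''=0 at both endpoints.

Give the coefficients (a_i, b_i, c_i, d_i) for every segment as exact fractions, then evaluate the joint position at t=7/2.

  seg 0: a=4 b=-173/30 c=0 d=53/120
  seg 1: a=-4 b=-7/15 c=53/20 d=-7/12
  seg 2: a=1 b=47/15 c=-17/20 d=17/120
S(7/2) = -113/160

Δ: Δ0=-4, Δ1=5/2, Δ2=2
row 1: diag=8, rhs=39; c'=1/4, d'=39/8
row 2: denom=8−2·1/4=15/2; d'=(-3−2·39/8)/(15/2)=-17/10
back: M2=-17/10
back: M1=39/8−1/4·-17/10=53/10
M: M0=0, M1=53/10, M2=-17/10, M3=0
seg 0: a=4, c=M0/2=0, d=(M1−M0)/(6·2)=53/120, b=Δ0−h0·(2M0+M1)/6=-173/30
seg 1: a=-4, c=M1/2=53/20, d=(M2−M1)/(6·2)=-7/12, b=Δ1−h1·(2M1+M2)/6=-7/15
seg 2: a=1, c=M2/2=-17/20, d=(M3−M2)/(6·2)=17/120, b=Δ2−h2·(2M2+M3)/6=47/15
t_q=7/2 → seg 1, τ=3/2; S=-4+-7/15·τ+53/20·τ²+-7/12·τ³=-113/160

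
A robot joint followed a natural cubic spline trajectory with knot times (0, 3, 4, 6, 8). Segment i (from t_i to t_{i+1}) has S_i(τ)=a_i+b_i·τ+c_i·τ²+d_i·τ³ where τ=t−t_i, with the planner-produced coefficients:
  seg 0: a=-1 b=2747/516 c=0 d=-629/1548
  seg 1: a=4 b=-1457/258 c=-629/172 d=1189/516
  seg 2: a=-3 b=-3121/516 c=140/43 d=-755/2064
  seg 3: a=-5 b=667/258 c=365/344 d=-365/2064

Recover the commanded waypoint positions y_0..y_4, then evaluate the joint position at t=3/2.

y_0=-1 y_1=4 y_2=-3 y_3=-5 y_4=3
S(3/2) = 7725/1376

y_0 = S_0(0) = a_0 = -1
y_1 = S_1(0) = a_1 = 4
y_2 = S_2(0) = a_2 = -3
y_3 = S_3(0) = a_3 = -5
y_4 = S_3(2) = 3
t_q=3/2 is in segment 0 (τ=3/2); S_0(τ)=7725/1376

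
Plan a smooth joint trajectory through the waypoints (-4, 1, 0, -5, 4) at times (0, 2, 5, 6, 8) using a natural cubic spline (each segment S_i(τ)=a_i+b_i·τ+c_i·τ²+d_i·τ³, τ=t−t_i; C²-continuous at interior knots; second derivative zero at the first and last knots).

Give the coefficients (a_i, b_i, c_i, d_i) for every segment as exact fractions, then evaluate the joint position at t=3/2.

  seg 0: a=-4 b=811/312 c=0 d=-31/1248
  seg 1: a=1 b=359/156 c=-31/208 d=-35/144
  seg 2: a=0 b=-3217/624 c=-243/104 d=1555/624
  seg 3: a=-5 b=-367/156 c=1069/208 d=-1069/1248
S(3/2) = -615/3328

Δ: Δ0=5/2, Δ1=-1/3, Δ2=-5, Δ3=9/2
row 1: diag=10, rhs=-17; c'=3/10, d'=-17/10
row 2: denom=8−3·3/10=71/10; d'=(-28−3·-17/10)/(71/10)=-229/71
row 3: denom=6−1·10/71=416/71; d'=(57−1·-229/71)/(416/71)=1069/104
back: M3=1069/104
back: M2=-229/71−10/71·1069/104=-243/52
back: M1=-17/10−3/10·-243/52=-31/104
M: M0=0, M1=-31/104, M2=-243/52, M3=1069/104, M4=0
seg 0: a=-4, c=M0/2=0, d=(M1−M0)/(6·2)=-31/1248, b=Δ0−h0·(2M0+M1)/6=811/312
seg 1: a=1, c=M1/2=-31/208, d=(M2−M1)/(6·3)=-35/144, b=Δ1−h1·(2M1+M2)/6=359/156
seg 2: a=0, c=M2/2=-243/104, d=(M3−M2)/(6·1)=1555/624, b=Δ2−h2·(2M2+M3)/6=-3217/624
seg 3: a=-5, c=M3/2=1069/208, d=(M4−M3)/(6·2)=-1069/1248, b=Δ3−h3·(2M3+M4)/6=-367/156
t_q=3/2 → seg 0, τ=3/2; S=-4+811/312·τ+0·τ²+-31/1248·τ³=-615/3328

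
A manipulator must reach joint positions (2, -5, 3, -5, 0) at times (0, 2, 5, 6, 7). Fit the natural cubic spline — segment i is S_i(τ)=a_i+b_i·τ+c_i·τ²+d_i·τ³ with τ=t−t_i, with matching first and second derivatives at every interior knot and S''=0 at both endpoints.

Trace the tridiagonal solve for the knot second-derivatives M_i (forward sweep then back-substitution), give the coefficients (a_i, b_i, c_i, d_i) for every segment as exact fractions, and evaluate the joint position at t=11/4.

Δ: Δ0=-7/2, Δ1=8/3, Δ2=-8, Δ3=5
row 1: diag=10, rhs=37; c'=3/10, d'=37/10
row 2: denom=8−3·3/10=71/10; d'=(-64−3·37/10)/(71/10)=-751/71
row 3: denom=4−1·10/71=274/71; d'=(78−1·-751/71)/(274/71)=6289/274
back: M3=6289/274
back: M2=-751/71−10/71·6289/274=-1892/137
back: M1=37/10−3/10·-1892/137=2149/274
M: M0=0, M1=2149/274, M2=-1892/137, M3=6289/274, M4=0
seg 0: a=2, c=M0/2=0, d=(M1−M0)/(6·2)=2149/3288, b=Δ0−h0·(2M0+M1)/6=-2513/411
seg 1: a=-5, c=M1/2=2149/548, d=(M2−M1)/(6·3)=-5933/4932, b=Δ1−h1·(2M1+M2)/6=1421/822
seg 2: a=3, c=M2/2=-946/137, d=(M3−M2)/(6·1)=10073/1644, b=Δ2−h2·(2M2+M3)/6=-11873/1644
seg 3: a=-5, c=M3/2=6289/548, d=(M4−M3)/(6·1)=-6289/1644, b=Δ3−h3·(2M3+M4)/6=-2179/822
t_q=11/4 → seg 1, τ=3/4; S=-5+1421/822·τ+2149/548·τ²+-5933/4932·τ³=-70323/35072

  seg 0: a=2 b=-2513/411 c=0 d=2149/3288
  seg 1: a=-5 b=1421/822 c=2149/548 d=-5933/4932
  seg 2: a=3 b=-11873/1644 c=-946/137 d=10073/1644
  seg 3: a=-5 b=-2179/822 c=6289/548 d=-6289/1644
S(11/4) = -70323/35072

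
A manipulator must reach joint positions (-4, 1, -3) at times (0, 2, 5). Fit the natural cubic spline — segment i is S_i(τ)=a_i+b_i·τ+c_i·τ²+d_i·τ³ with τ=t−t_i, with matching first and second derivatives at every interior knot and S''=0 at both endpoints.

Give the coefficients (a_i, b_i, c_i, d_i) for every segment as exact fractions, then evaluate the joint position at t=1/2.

Δ: Δ0=5/2, Δ1=-4/3
row 1: diag=10, rhs=-23; c'=3/10, d'=-23/10
back: M1=-23/10
M: M0=0, M1=-23/10, M2=0
seg 0: a=-4, c=M0/2=0, d=(M1−M0)/(6·2)=-23/120, b=Δ0−h0·(2M0+M1)/6=49/15
seg 1: a=1, c=M1/2=-23/20, d=(M2−M1)/(6·3)=23/180, b=Δ1−h1·(2M1+M2)/6=29/30
t_q=1/2 → seg 0, τ=1/2; S=-4+49/15·τ+0·τ²+-23/120·τ³=-153/64

  seg 0: a=-4 b=49/15 c=0 d=-23/120
  seg 1: a=1 b=29/30 c=-23/20 d=23/180
S(1/2) = -153/64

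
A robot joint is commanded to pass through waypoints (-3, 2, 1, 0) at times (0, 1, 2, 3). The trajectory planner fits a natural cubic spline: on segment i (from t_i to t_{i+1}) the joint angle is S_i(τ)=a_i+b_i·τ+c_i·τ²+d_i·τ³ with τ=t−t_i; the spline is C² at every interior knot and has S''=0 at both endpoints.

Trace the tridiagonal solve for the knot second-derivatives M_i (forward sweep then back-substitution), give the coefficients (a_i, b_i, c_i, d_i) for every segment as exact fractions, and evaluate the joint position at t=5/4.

  seg 0: a=-3 b=33/5 c=0 d=-8/5
  seg 1: a=2 b=9/5 c=-24/5 d=2
  seg 2: a=1 b=-9/5 c=6/5 d=-2/5
S(5/4) = 349/160

Δ: Δ0=5, Δ1=-1, Δ2=-1
row 1: diag=4, rhs=-36; c'=1/4, d'=-9
row 2: denom=4−1·1/4=15/4; d'=(0−1·-9)/(15/4)=12/5
back: M2=12/5
back: M1=-9−1/4·12/5=-48/5
M: M0=0, M1=-48/5, M2=12/5, M3=0
seg 0: a=-3, c=M0/2=0, d=(M1−M0)/(6·1)=-8/5, b=Δ0−h0·(2M0+M1)/6=33/5
seg 1: a=2, c=M1/2=-24/5, d=(M2−M1)/(6·1)=2, b=Δ1−h1·(2M1+M2)/6=9/5
seg 2: a=1, c=M2/2=6/5, d=(M3−M2)/(6·1)=-2/5, b=Δ2−h2·(2M2+M3)/6=-9/5
t_q=5/4 → seg 1, τ=1/4; S=2+9/5·τ+-24/5·τ²+2·τ³=349/160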